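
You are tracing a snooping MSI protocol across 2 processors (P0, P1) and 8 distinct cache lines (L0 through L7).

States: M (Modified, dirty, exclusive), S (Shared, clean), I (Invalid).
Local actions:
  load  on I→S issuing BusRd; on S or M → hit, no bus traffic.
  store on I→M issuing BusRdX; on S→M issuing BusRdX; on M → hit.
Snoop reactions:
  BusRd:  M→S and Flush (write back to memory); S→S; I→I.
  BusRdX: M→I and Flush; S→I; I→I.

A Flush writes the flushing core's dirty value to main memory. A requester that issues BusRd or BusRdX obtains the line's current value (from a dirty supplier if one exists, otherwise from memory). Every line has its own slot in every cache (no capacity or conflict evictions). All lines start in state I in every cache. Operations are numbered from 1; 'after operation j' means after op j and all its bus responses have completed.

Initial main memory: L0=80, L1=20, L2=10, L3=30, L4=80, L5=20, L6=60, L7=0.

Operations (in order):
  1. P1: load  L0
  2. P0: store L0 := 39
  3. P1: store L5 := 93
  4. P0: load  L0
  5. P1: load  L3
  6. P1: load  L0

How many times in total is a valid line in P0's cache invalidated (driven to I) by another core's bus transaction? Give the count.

1. P1: load  L0  bus=[BusRd]  L0: P0=I P1=S  mem[L0]=80
2. P0: store L0 := 39  bus=[BusRdX]  L0: P0=M P1=I  mem[L0]=80
3. P1: store L5 := 93  bus=[BusRdX]  L5: P0=I P1=M  mem[L5]=20
4. P0: load  L0  bus=[-]  L0: P0=M P1=I  mem[L0]=80
5. P1: load  L3  bus=[BusRd]  L3: P0=I P1=S  mem[L3]=30
6. P1: load  L0  bus=[BusRd,Flush]  L0: P0=S P1=S  mem[L0]=39

invalidations = 0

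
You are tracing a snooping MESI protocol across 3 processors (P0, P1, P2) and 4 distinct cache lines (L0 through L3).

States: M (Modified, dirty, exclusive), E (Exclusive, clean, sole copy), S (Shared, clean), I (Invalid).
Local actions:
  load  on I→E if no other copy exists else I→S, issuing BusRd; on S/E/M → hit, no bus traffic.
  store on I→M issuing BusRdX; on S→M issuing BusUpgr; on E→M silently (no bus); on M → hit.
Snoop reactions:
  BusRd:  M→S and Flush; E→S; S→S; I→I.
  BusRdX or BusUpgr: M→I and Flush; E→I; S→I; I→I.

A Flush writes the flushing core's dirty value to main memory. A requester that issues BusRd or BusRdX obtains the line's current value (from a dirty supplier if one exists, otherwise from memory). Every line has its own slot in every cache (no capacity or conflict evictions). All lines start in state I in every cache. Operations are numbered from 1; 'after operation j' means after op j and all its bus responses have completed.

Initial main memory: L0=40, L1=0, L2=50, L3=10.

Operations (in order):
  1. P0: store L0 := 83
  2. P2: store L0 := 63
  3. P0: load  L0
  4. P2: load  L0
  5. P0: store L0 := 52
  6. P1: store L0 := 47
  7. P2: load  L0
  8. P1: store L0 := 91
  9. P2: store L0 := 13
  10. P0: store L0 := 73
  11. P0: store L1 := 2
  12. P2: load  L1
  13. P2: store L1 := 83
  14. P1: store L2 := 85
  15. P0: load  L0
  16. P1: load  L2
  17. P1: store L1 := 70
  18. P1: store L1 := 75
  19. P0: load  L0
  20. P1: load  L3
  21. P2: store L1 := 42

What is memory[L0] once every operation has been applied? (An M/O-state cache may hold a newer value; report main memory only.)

memory[L0] = 13

  op1 P0: store L0 := 83 → M/I/I on L0; bus BusRdX; mem=40
  op2 P2: store L0 := 63 → I/I/M on L0; bus BusRdX Flush; mem=83
  op3 P0: load  L0 → S/I/S on L0; bus BusRd Flush; mem=63
  op4 P2: load  L0 → S/I/S on L0; bus (none); mem=63
  op5 P0: store L0 := 52 → M/I/I on L0; bus BusUpgr; mem=63
  op6 P1: store L0 := 47 → I/M/I on L0; bus BusRdX Flush; mem=52
  op7 P2: load  L0 → I/S/S on L0; bus BusRd Flush; mem=47
  op8 P1: store L0 := 91 → I/M/I on L0; bus BusUpgr; mem=47
  op9 P2: store L0 := 13 → I/I/M on L0; bus BusRdX Flush; mem=91
  op10 P0: store L0 := 73 → M/I/I on L0; bus BusRdX Flush; mem=13
  op11 P0: store L1 := 2 → M/I/I on L1; bus BusRdX; mem=0
  op12 P2: load  L1 → S/I/S on L1; bus BusRd Flush; mem=2
  op13 P2: store L1 := 83 → I/I/M on L1; bus BusUpgr; mem=2
  op14 P1: store L2 := 85 → I/M/I on L2; bus BusRdX; mem=50
  op15 P0: load  L0 → M/I/I on L0; bus (none); mem=13
  op16 P1: load  L2 → I/M/I on L2; bus (none); mem=50
  op17 P1: store L1 := 70 → I/M/I on L1; bus BusRdX Flush; mem=83
  op18 P1: store L1 := 75 → I/M/I on L1; bus (none); mem=83
  op19 P0: load  L0 → M/I/I on L0; bus (none); mem=13
  op20 P1: load  L3 → I/E/I on L3; bus BusRd; mem=10
  op21 P2: store L1 := 42 → I/I/M on L1; bus BusRdX Flush; mem=75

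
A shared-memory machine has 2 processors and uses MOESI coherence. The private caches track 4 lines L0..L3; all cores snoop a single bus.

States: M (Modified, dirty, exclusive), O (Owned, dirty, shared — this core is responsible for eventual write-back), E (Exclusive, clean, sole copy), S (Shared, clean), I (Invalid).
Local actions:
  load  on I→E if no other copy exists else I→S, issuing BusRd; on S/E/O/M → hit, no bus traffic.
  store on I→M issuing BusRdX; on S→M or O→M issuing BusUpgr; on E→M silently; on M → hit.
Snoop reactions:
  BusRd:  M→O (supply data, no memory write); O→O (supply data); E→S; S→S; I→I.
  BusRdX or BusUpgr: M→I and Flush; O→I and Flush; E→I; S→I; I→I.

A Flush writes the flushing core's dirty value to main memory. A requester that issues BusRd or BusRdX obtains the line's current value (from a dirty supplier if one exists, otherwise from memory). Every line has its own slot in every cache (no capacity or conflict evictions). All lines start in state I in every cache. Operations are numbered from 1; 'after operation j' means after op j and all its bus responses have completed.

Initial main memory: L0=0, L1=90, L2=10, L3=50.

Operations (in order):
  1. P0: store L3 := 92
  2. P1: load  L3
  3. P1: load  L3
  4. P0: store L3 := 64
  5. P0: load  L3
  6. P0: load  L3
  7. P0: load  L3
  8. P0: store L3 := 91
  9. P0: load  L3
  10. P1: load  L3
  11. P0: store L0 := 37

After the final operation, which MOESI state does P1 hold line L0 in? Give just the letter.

  op1 P0: store L3 := 92 → M/I on L3; bus BusRdX; mem=50
  op2 P1: load  L3 → O/S on L3; bus BusRd; mem=50
  op3 P1: load  L3 → O/S on L3; bus (none); mem=50
  op4 P0: store L3 := 64 → M/I on L3; bus BusUpgr; mem=50
  op5 P0: load  L3 → M/I on L3; bus (none); mem=50
  op6 P0: load  L3 → M/I on L3; bus (none); mem=50
  op7 P0: load  L3 → M/I on L3; bus (none); mem=50
  op8 P0: store L3 := 91 → M/I on L3; bus (none); mem=50
  op9 P0: load  L3 → M/I on L3; bus (none); mem=50
  op10 P1: load  L3 → O/S on L3; bus BusRd; mem=50
  op11 P0: store L0 := 37 → M/I on L0; bus BusRdX; mem=0

state = I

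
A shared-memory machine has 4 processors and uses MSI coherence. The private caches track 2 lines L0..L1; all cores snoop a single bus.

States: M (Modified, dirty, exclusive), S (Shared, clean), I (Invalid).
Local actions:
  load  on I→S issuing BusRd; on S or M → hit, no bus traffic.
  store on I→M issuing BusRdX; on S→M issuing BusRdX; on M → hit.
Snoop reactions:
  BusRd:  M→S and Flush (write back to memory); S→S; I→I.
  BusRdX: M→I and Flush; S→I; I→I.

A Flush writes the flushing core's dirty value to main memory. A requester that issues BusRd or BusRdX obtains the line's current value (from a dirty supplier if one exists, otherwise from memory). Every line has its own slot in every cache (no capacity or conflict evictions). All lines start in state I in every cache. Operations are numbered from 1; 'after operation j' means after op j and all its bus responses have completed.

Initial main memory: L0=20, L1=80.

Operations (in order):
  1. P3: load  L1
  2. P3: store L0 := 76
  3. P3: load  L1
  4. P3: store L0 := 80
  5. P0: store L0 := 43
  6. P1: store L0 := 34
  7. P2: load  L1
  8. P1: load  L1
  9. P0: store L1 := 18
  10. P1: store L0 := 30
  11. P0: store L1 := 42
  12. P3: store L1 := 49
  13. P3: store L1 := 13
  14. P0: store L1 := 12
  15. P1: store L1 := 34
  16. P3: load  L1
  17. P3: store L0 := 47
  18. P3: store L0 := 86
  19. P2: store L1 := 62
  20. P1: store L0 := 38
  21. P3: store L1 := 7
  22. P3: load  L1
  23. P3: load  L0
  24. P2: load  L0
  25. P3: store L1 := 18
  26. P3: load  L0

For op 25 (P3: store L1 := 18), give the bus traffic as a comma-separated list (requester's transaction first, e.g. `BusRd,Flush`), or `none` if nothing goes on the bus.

1. P3: load  L1  bus=[BusRd]  L1: P0=I P1=I P2=I P3=S  mem[L1]=80
2. P3: store L0 := 76  bus=[BusRdX]  L0: P0=I P1=I P2=I P3=M  mem[L0]=20
3. P3: load  L1  bus=[-]  L1: P0=I P1=I P2=I P3=S  mem[L1]=80
4. P3: store L0 := 80  bus=[-]  L0: P0=I P1=I P2=I P3=M  mem[L0]=20
5. P0: store L0 := 43  bus=[BusRdX,Flush]  L0: P0=M P1=I P2=I P3=I  mem[L0]=80
6. P1: store L0 := 34  bus=[BusRdX,Flush]  L0: P0=I P1=M P2=I P3=I  mem[L0]=43
7. P2: load  L1  bus=[BusRd]  L1: P0=I P1=I P2=S P3=S  mem[L1]=80
8. P1: load  L1  bus=[BusRd]  L1: P0=I P1=S P2=S P3=S  mem[L1]=80
9. P0: store L1 := 18  bus=[BusRdX]  L1: P0=M P1=I P2=I P3=I  mem[L1]=80
10. P1: store L0 := 30  bus=[-]  L0: P0=I P1=M P2=I P3=I  mem[L0]=43
11. P0: store L1 := 42  bus=[-]  L1: P0=M P1=I P2=I P3=I  mem[L1]=80
12. P3: store L1 := 49  bus=[BusRdX,Flush]  L1: P0=I P1=I P2=I P3=M  mem[L1]=42
13. P3: store L1 := 13  bus=[-]  L1: P0=I P1=I P2=I P3=M  mem[L1]=42
14. P0: store L1 := 12  bus=[BusRdX,Flush]  L1: P0=M P1=I P2=I P3=I  mem[L1]=13
15. P1: store L1 := 34  bus=[BusRdX,Flush]  L1: P0=I P1=M P2=I P3=I  mem[L1]=12
16. P3: load  L1  bus=[BusRd,Flush]  L1: P0=I P1=S P2=I P3=S  mem[L1]=34
17. P3: store L0 := 47  bus=[BusRdX,Flush]  L0: P0=I P1=I P2=I P3=M  mem[L0]=30
18. P3: store L0 := 86  bus=[-]  L0: P0=I P1=I P2=I P3=M  mem[L0]=30
19. P2: store L1 := 62  bus=[BusRdX]  L1: P0=I P1=I P2=M P3=I  mem[L1]=34
20. P1: store L0 := 38  bus=[BusRdX,Flush]  L0: P0=I P1=M P2=I P3=I  mem[L0]=86
21. P3: store L1 := 7  bus=[BusRdX,Flush]  L1: P0=I P1=I P2=I P3=M  mem[L1]=62
22. P3: load  L1  bus=[-]  L1: P0=I P1=I P2=I P3=M  mem[L1]=62
23. P3: load  L0  bus=[BusRd,Flush]  L0: P0=I P1=S P2=I P3=S  mem[L0]=38
24. P2: load  L0  bus=[BusRd]  L0: P0=I P1=S P2=S P3=S  mem[L0]=38
25. P3: store L1 := 18  bus=[-]  L1: P0=I P1=I P2=I P3=M  mem[L1]=62
26. P3: load  L0  bus=[-]  L0: P0=I P1=S P2=S P3=S  mem[L0]=38

bus = none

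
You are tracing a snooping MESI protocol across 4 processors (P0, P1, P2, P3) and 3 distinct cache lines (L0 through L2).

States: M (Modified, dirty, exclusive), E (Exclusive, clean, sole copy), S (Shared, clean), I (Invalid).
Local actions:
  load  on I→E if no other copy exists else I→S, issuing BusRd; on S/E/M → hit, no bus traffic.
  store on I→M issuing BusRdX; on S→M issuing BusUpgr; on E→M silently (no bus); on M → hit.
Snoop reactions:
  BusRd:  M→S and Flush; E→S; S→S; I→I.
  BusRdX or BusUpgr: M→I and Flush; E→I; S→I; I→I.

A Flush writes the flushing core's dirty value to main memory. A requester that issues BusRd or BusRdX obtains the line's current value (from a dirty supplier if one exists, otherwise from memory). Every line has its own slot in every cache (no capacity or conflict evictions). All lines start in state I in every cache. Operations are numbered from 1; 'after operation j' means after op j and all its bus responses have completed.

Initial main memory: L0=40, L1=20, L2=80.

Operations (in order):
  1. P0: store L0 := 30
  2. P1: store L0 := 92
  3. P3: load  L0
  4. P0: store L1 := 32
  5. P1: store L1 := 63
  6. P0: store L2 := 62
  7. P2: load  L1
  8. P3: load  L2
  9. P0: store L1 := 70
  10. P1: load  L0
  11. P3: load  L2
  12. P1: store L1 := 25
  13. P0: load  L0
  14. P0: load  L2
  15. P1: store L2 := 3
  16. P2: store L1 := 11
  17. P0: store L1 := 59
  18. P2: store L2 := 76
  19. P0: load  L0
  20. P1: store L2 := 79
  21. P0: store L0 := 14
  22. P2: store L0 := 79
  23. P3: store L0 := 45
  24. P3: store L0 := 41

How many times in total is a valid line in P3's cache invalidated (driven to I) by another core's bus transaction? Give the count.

invalidations = 2

1. P0: store L0 := 30  bus=[BusRdX]  L0: P0=M P1=I P2=I P3=I  mem[L0]=40
2. P1: store L0 := 92  bus=[BusRdX,Flush]  L0: P0=I P1=M P2=I P3=I  mem[L0]=30
3. P3: load  L0  bus=[BusRd,Flush]  L0: P0=I P1=S P2=I P3=S  mem[L0]=92
4. P0: store L1 := 32  bus=[BusRdX]  L1: P0=M P1=I P2=I P3=I  mem[L1]=20
5. P1: store L1 := 63  bus=[BusRdX,Flush]  L1: P0=I P1=M P2=I P3=I  mem[L1]=32
6. P0: store L2 := 62  bus=[BusRdX]  L2: P0=M P1=I P2=I P3=I  mem[L2]=80
7. P2: load  L1  bus=[BusRd,Flush]  L1: P0=I P1=S P2=S P3=I  mem[L1]=63
8. P3: load  L2  bus=[BusRd,Flush]  L2: P0=S P1=I P2=I P3=S  mem[L2]=62
9. P0: store L1 := 70  bus=[BusRdX]  L1: P0=M P1=I P2=I P3=I  mem[L1]=63
10. P1: load  L0  bus=[-]  L0: P0=I P1=S P2=I P3=S  mem[L0]=92
11. P3: load  L2  bus=[-]  L2: P0=S P1=I P2=I P3=S  mem[L2]=62
12. P1: store L1 := 25  bus=[BusRdX,Flush]  L1: P0=I P1=M P2=I P3=I  mem[L1]=70
13. P0: load  L0  bus=[BusRd]  L0: P0=S P1=S P2=I P3=S  mem[L0]=92
14. P0: load  L2  bus=[-]  L2: P0=S P1=I P2=I P3=S  mem[L2]=62
15. P1: store L2 := 3  bus=[BusRdX]  L2: P0=I P1=M P2=I P3=I  mem[L2]=62
16. P2: store L1 := 11  bus=[BusRdX,Flush]  L1: P0=I P1=I P2=M P3=I  mem[L1]=25
17. P0: store L1 := 59  bus=[BusRdX,Flush]  L1: P0=M P1=I P2=I P3=I  mem[L1]=11
18. P2: store L2 := 76  bus=[BusRdX,Flush]  L2: P0=I P1=I P2=M P3=I  mem[L2]=3
19. P0: load  L0  bus=[-]  L0: P0=S P1=S P2=I P3=S  mem[L0]=92
20. P1: store L2 := 79  bus=[BusRdX,Flush]  L2: P0=I P1=M P2=I P3=I  mem[L2]=76
21. P0: store L0 := 14  bus=[BusUpgr]  L0: P0=M P1=I P2=I P3=I  mem[L0]=92
22. P2: store L0 := 79  bus=[BusRdX,Flush]  L0: P0=I P1=I P2=M P3=I  mem[L0]=14
23. P3: store L0 := 45  bus=[BusRdX,Flush]  L0: P0=I P1=I P2=I P3=M  mem[L0]=79
24. P3: store L0 := 41  bus=[-]  L0: P0=I P1=I P2=I P3=M  mem[L0]=79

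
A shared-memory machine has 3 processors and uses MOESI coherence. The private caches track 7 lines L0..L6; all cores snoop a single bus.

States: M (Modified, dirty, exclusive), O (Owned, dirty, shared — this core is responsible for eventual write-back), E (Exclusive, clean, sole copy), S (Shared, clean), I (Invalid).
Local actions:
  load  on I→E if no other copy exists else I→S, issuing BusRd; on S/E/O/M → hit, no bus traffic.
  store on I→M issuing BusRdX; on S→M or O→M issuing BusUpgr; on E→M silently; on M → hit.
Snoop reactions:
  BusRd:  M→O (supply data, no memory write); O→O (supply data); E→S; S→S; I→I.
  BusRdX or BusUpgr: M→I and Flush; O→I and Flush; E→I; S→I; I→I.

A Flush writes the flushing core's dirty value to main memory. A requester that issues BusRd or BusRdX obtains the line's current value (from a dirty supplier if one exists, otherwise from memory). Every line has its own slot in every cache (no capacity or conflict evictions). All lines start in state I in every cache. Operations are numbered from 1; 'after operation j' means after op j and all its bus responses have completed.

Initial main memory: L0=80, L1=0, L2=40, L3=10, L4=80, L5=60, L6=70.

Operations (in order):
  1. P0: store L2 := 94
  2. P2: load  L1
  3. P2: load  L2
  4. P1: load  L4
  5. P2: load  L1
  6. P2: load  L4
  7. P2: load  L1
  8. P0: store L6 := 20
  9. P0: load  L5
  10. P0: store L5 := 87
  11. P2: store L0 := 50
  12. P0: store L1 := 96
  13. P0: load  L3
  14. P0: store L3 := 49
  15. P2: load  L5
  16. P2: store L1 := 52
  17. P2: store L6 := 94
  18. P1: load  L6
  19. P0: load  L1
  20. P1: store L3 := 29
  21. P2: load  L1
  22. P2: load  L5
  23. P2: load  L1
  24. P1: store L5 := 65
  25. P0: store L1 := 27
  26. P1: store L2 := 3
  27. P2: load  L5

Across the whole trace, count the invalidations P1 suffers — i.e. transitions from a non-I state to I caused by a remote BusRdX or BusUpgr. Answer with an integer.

step 1: P0: store L2 := 94  ⟶  MII  (L2)  txn=BusRdX  M[L2]=40
step 2: P2: load  L1  ⟶  IIE  (L1)  txn=BusRd  M[L1]=0
step 3: P2: load  L2  ⟶  OIS  (L2)  txn=BusRd  M[L2]=40
step 4: P1: load  L4  ⟶  IEI  (L4)  txn=BusRd  M[L4]=80
step 5: P2: load  L1  ⟶  IIE  (L1)  txn=∅  M[L1]=0
step 6: P2: load  L4  ⟶  ISS  (L4)  txn=BusRd  M[L4]=80
step 7: P2: load  L1  ⟶  IIE  (L1)  txn=∅  M[L1]=0
step 8: P0: store L6 := 20  ⟶  MII  (L6)  txn=BusRdX  M[L6]=70
step 9: P0: load  L5  ⟶  EII  (L5)  txn=BusRd  M[L5]=60
step 10: P0: store L5 := 87  ⟶  MII  (L5)  txn=∅  M[L5]=60
step 11: P2: store L0 := 50  ⟶  IIM  (L0)  txn=BusRdX  M[L0]=80
step 12: P0: store L1 := 96  ⟶  MII  (L1)  txn=BusRdX  M[L1]=0
step 13: P0: load  L3  ⟶  EII  (L3)  txn=BusRd  M[L3]=10
step 14: P0: store L3 := 49  ⟶  MII  (L3)  txn=∅  M[L3]=10
step 15: P2: load  L5  ⟶  OIS  (L5)  txn=BusRd  M[L5]=60
step 16: P2: store L1 := 52  ⟶  IIM  (L1)  txn=BusRdX+Flush  M[L1]=96
step 17: P2: store L6 := 94  ⟶  IIM  (L6)  txn=BusRdX+Flush  M[L6]=20
step 18: P1: load  L6  ⟶  ISO  (L6)  txn=BusRd  M[L6]=20
step 19: P0: load  L1  ⟶  SIO  (L1)  txn=BusRd  M[L1]=96
step 20: P1: store L3 := 29  ⟶  IMI  (L3)  txn=BusRdX+Flush  M[L3]=49
step 21: P2: load  L1  ⟶  SIO  (L1)  txn=∅  M[L1]=96
step 22: P2: load  L5  ⟶  OIS  (L5)  txn=∅  M[L5]=60
step 23: P2: load  L1  ⟶  SIO  (L1)  txn=∅  M[L1]=96
step 24: P1: store L5 := 65  ⟶  IMI  (L5)  txn=BusRdX+Flush  M[L5]=87
step 25: P0: store L1 := 27  ⟶  MII  (L1)  txn=BusUpgr+Flush  M[L1]=52
step 26: P1: store L2 := 3  ⟶  IMI  (L2)  txn=BusRdX+Flush  M[L2]=94
step 27: P2: load  L5  ⟶  IOS  (L5)  txn=BusRd  M[L5]=87

invalidations = 0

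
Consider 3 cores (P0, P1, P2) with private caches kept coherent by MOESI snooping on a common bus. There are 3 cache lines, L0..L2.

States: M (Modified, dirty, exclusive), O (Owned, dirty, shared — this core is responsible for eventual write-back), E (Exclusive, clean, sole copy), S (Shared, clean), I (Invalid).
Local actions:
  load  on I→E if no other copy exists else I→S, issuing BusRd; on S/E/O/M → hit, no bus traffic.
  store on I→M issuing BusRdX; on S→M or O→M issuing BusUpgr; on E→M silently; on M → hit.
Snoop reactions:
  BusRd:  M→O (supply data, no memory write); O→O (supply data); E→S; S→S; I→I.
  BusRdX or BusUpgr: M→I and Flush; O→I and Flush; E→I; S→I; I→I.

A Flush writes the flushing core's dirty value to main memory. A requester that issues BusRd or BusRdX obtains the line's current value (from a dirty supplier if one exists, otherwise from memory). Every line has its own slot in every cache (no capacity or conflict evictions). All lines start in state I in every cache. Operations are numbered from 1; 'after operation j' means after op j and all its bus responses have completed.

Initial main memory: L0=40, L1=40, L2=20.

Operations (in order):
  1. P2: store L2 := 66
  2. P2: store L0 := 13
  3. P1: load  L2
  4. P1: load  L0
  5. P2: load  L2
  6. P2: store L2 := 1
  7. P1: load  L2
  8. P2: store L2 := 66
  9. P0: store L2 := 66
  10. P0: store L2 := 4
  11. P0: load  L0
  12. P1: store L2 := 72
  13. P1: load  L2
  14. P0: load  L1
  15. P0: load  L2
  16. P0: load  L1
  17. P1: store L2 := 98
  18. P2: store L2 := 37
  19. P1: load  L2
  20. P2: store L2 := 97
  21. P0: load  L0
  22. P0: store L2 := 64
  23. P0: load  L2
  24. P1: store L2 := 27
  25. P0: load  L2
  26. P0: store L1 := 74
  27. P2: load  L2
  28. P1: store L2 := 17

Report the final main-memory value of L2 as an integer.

  op1 P2: store L2 := 66 → I/I/M on L2; bus BusRdX; mem=20
  op2 P2: store L0 := 13 → I/I/M on L0; bus BusRdX; mem=40
  op3 P1: load  L2 → I/S/O on L2; bus BusRd; mem=20
  op4 P1: load  L0 → I/S/O on L0; bus BusRd; mem=40
  op5 P2: load  L2 → I/S/O on L2; bus (none); mem=20
  op6 P2: store L2 := 1 → I/I/M on L2; bus BusUpgr; mem=20
  op7 P1: load  L2 → I/S/O on L2; bus BusRd; mem=20
  op8 P2: store L2 := 66 → I/I/M on L2; bus BusUpgr; mem=20
  op9 P0: store L2 := 66 → M/I/I on L2; bus BusRdX Flush; mem=66
  op10 P0: store L2 := 4 → M/I/I on L2; bus (none); mem=66
  op11 P0: load  L0 → S/S/O on L0; bus BusRd; mem=40
  op12 P1: store L2 := 72 → I/M/I on L2; bus BusRdX Flush; mem=4
  op13 P1: load  L2 → I/M/I on L2; bus (none); mem=4
  op14 P0: load  L1 → E/I/I on L1; bus BusRd; mem=40
  op15 P0: load  L2 → S/O/I on L2; bus BusRd; mem=4
  op16 P0: load  L1 → E/I/I on L1; bus (none); mem=40
  op17 P1: store L2 := 98 → I/M/I on L2; bus BusUpgr; mem=4
  op18 P2: store L2 := 37 → I/I/M on L2; bus BusRdX Flush; mem=98
  op19 P1: load  L2 → I/S/O on L2; bus BusRd; mem=98
  op20 P2: store L2 := 97 → I/I/M on L2; bus BusUpgr; mem=98
  op21 P0: load  L0 → S/S/O on L0; bus (none); mem=40
  op22 P0: store L2 := 64 → M/I/I on L2; bus BusRdX Flush; mem=97
  op23 P0: load  L2 → M/I/I on L2; bus (none); mem=97
  op24 P1: store L2 := 27 → I/M/I on L2; bus BusRdX Flush; mem=64
  op25 P0: load  L2 → S/O/I on L2; bus BusRd; mem=64
  op26 P0: store L1 := 74 → M/I/I on L1; bus (none); mem=40
  op27 P2: load  L2 → S/O/S on L2; bus BusRd; mem=64
  op28 P1: store L2 := 17 → I/M/I on L2; bus BusUpgr; mem=64

memory[L2] = 64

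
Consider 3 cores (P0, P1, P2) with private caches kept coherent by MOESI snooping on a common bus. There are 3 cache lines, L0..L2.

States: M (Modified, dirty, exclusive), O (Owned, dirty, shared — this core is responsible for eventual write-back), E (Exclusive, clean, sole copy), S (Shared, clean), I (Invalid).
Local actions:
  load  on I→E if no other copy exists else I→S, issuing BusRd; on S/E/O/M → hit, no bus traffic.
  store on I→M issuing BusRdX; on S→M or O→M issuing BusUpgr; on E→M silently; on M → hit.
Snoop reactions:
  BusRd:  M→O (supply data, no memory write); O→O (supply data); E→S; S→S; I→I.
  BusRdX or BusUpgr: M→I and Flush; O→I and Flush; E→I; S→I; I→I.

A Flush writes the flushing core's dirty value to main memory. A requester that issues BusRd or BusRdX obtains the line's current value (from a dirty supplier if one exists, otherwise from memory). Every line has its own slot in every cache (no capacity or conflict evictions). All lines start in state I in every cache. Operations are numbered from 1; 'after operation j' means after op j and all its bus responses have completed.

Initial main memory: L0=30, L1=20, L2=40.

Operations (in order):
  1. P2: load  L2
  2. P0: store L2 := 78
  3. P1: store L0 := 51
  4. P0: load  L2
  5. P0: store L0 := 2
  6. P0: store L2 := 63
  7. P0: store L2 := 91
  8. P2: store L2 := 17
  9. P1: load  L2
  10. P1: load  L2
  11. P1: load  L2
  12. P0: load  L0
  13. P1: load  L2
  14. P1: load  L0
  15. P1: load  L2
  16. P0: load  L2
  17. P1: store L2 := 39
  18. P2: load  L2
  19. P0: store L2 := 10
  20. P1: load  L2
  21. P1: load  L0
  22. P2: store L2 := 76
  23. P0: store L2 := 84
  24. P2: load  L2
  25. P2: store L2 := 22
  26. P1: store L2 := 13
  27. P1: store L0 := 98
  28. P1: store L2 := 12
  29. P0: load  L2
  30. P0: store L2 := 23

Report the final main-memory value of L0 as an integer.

memory[L0] = 2

[1] P2: load  L2 | P0:I, P1:I, P2:E(40) | bus: BusRd
[2] P0: store L2 := 78 | P0:M(78), P1:I, P2:I | bus: BusRdX
[3] P1: store L0 := 51 | P0:I, P1:M(51), P2:I | bus: BusRdX
[4] P0: load  L2 | P0:M(78), P1:I, P2:I | bus: none
[5] P0: store L0 := 2 | P0:M(2), P1:I, P2:I | bus: BusRdX,Flush
[6] P0: store L2 := 63 | P0:M(63), P1:I, P2:I | bus: none
[7] P0: store L2 := 91 | P0:M(91), P1:I, P2:I | bus: none
[8] P2: store L2 := 17 | P0:I, P1:I, P2:M(17) | bus: BusRdX,Flush
[9] P1: load  L2 | P0:I, P1:S(17), P2:O(17) | bus: BusRd
[10] P1: load  L2 | P0:I, P1:S(17), P2:O(17) | bus: none
[11] P1: load  L2 | P0:I, P1:S(17), P2:O(17) | bus: none
[12] P0: load  L0 | P0:M(2), P1:I, P2:I | bus: none
[13] P1: load  L2 | P0:I, P1:S(17), P2:O(17) | bus: none
[14] P1: load  L0 | P0:O(2), P1:S(2), P2:I | bus: BusRd
[15] P1: load  L2 | P0:I, P1:S(17), P2:O(17) | bus: none
[16] P0: load  L2 | P0:S(17), P1:S(17), P2:O(17) | bus: BusRd
[17] P1: store L2 := 39 | P0:I, P1:M(39), P2:I | bus: BusUpgr,Flush
[18] P2: load  L2 | P0:I, P1:O(39), P2:S(39) | bus: BusRd
[19] P0: store L2 := 10 | P0:M(10), P1:I, P2:I | bus: BusRdX,Flush
[20] P1: load  L2 | P0:O(10), P1:S(10), P2:I | bus: BusRd
[21] P1: load  L0 | P0:O(2), P1:S(2), P2:I | bus: none
[22] P2: store L2 := 76 | P0:I, P1:I, P2:M(76) | bus: BusRdX,Flush
[23] P0: store L2 := 84 | P0:M(84), P1:I, P2:I | bus: BusRdX,Flush
[24] P2: load  L2 | P0:O(84), P1:I, P2:S(84) | bus: BusRd
[25] P2: store L2 := 22 | P0:I, P1:I, P2:M(22) | bus: BusUpgr,Flush
[26] P1: store L2 := 13 | P0:I, P1:M(13), P2:I | bus: BusRdX,Flush
[27] P1: store L0 := 98 | P0:I, P1:M(98), P2:I | bus: BusUpgr,Flush
[28] P1: store L2 := 12 | P0:I, P1:M(12), P2:I | bus: none
[29] P0: load  L2 | P0:S(12), P1:O(12), P2:I | bus: BusRd
[30] P0: store L2 := 23 | P0:M(23), P1:I, P2:I | bus: BusUpgr,Flush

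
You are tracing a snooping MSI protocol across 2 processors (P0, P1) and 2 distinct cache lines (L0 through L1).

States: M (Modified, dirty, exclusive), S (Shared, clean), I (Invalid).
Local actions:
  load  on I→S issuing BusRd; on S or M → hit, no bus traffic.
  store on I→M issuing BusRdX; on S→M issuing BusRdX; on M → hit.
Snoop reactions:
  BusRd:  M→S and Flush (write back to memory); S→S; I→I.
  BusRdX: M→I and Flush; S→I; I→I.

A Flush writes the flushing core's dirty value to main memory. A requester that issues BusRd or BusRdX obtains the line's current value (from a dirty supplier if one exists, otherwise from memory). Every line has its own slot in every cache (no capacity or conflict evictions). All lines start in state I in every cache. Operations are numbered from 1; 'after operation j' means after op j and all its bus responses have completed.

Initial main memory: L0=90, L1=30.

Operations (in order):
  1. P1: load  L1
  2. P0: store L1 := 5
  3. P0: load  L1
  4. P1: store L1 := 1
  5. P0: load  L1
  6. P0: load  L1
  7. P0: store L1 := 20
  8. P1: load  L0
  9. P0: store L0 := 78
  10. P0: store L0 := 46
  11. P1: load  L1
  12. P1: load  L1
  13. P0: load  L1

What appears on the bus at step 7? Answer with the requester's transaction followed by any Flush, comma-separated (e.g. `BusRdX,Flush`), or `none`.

bus = BusRdX

  op1 P1: load  L1 → I/S on L1; bus BusRd; mem=30
  op2 P0: store L1 := 5 → M/I on L1; bus BusRdX; mem=30
  op3 P0: load  L1 → M/I on L1; bus (none); mem=30
  op4 P1: store L1 := 1 → I/M on L1; bus BusRdX Flush; mem=5
  op5 P0: load  L1 → S/S on L1; bus BusRd Flush; mem=1
  op6 P0: load  L1 → S/S on L1; bus (none); mem=1
  op7 P0: store L1 := 20 → M/I on L1; bus BusRdX; mem=1
  op8 P1: load  L0 → I/S on L0; bus BusRd; mem=90
  op9 P0: store L0 := 78 → M/I on L0; bus BusRdX; mem=90
  op10 P0: store L0 := 46 → M/I on L0; bus (none); mem=90
  op11 P1: load  L1 → S/S on L1; bus BusRd Flush; mem=20
  op12 P1: load  L1 → S/S on L1; bus (none); mem=20
  op13 P0: load  L1 → S/S on L1; bus (none); mem=20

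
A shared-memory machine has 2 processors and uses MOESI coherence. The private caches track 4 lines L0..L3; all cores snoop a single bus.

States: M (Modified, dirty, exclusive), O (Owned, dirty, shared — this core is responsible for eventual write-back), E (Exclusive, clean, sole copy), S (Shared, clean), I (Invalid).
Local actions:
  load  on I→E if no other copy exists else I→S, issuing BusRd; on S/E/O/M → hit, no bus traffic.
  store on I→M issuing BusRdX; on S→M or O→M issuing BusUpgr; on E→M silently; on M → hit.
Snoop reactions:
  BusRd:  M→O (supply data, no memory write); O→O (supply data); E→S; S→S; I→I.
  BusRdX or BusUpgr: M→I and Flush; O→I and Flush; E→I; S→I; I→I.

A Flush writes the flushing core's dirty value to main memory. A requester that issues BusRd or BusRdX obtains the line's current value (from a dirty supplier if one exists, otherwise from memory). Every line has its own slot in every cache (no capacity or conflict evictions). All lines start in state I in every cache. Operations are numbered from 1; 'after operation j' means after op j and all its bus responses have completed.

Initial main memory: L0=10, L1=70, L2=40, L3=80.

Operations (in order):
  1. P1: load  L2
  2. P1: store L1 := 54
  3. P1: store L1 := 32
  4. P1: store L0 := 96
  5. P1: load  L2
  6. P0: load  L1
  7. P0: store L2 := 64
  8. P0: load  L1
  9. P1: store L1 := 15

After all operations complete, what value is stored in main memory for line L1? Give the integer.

memory[L1] = 70

step 1: P1: load  L2  ⟶  IE  (L2)  txn=BusRd  M[L2]=40
step 2: P1: store L1 := 54  ⟶  IM  (L1)  txn=BusRdX  M[L1]=70
step 3: P1: store L1 := 32  ⟶  IM  (L1)  txn=∅  M[L1]=70
step 4: P1: store L0 := 96  ⟶  IM  (L0)  txn=BusRdX  M[L0]=10
step 5: P1: load  L2  ⟶  IE  (L2)  txn=∅  M[L2]=40
step 6: P0: load  L1  ⟶  SO  (L1)  txn=BusRd  M[L1]=70
step 7: P0: store L2 := 64  ⟶  MI  (L2)  txn=BusRdX  M[L2]=40
step 8: P0: load  L1  ⟶  SO  (L1)  txn=∅  M[L1]=70
step 9: P1: store L1 := 15  ⟶  IM  (L1)  txn=BusUpgr  M[L1]=70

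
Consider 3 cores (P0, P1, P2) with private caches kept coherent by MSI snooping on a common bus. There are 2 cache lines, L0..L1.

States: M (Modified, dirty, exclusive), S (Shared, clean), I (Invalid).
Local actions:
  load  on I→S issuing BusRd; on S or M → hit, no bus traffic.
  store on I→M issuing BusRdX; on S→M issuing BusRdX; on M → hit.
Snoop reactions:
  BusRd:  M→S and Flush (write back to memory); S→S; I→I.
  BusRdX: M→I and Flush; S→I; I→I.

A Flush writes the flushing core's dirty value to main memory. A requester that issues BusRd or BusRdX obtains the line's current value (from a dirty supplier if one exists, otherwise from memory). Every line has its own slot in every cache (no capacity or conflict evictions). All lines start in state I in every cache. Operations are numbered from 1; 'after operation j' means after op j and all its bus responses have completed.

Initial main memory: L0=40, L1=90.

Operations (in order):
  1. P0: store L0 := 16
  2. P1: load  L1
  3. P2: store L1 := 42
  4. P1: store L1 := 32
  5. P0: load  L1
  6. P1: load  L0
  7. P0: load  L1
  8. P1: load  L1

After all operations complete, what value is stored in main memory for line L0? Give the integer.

memory[L0] = 16

[1] P0: store L0 := 16 | P0:M(16), P1:I, P2:I | bus: BusRdX
[2] P1: load  L1 | P0:I, P1:S(90), P2:I | bus: BusRd
[3] P2: store L1 := 42 | P0:I, P1:I, P2:M(42) | bus: BusRdX
[4] P1: store L1 := 32 | P0:I, P1:M(32), P2:I | bus: BusRdX,Flush
[5] P0: load  L1 | P0:S(32), P1:S(32), P2:I | bus: BusRd,Flush
[6] P1: load  L0 | P0:S(16), P1:S(16), P2:I | bus: BusRd,Flush
[7] P0: load  L1 | P0:S(32), P1:S(32), P2:I | bus: none
[8] P1: load  L1 | P0:S(32), P1:S(32), P2:I | bus: none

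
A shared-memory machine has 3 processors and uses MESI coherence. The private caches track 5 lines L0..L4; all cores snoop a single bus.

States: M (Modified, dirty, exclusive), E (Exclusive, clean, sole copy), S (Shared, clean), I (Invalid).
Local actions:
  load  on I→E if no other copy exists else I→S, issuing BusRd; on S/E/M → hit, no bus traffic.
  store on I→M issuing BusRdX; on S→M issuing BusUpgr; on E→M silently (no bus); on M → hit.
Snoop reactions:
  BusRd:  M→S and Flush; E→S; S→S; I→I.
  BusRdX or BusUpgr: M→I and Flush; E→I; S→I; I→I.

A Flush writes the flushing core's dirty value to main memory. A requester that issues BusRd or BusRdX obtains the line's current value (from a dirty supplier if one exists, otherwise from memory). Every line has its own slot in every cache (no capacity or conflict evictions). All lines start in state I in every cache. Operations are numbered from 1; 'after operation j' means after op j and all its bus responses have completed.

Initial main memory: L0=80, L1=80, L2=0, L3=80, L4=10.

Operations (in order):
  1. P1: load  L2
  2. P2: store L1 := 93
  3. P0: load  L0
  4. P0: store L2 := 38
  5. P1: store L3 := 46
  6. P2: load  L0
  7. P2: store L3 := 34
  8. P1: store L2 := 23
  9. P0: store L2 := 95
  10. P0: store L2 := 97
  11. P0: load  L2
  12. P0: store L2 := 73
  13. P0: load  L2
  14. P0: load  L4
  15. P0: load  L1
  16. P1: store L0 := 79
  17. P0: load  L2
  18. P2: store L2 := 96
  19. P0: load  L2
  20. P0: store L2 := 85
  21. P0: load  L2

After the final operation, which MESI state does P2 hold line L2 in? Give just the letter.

  op1 P1: load  L2 → I/E/I on L2; bus BusRd; mem=0
  op2 P2: store L1 := 93 → I/I/M on L1; bus BusRdX; mem=80
  op3 P0: load  L0 → E/I/I on L0; bus BusRd; mem=80
  op4 P0: store L2 := 38 → M/I/I on L2; bus BusRdX; mem=0
  op5 P1: store L3 := 46 → I/M/I on L3; bus BusRdX; mem=80
  op6 P2: load  L0 → S/I/S on L0; bus BusRd; mem=80
  op7 P2: store L3 := 34 → I/I/M on L3; bus BusRdX Flush; mem=46
  op8 P1: store L2 := 23 → I/M/I on L2; bus BusRdX Flush; mem=38
  op9 P0: store L2 := 95 → M/I/I on L2; bus BusRdX Flush; mem=23
  op10 P0: store L2 := 97 → M/I/I on L2; bus (none); mem=23
  op11 P0: load  L2 → M/I/I on L2; bus (none); mem=23
  op12 P0: store L2 := 73 → M/I/I on L2; bus (none); mem=23
  op13 P0: load  L2 → M/I/I on L2; bus (none); mem=23
  op14 P0: load  L4 → E/I/I on L4; bus BusRd; mem=10
  op15 P0: load  L1 → S/I/S on L1; bus BusRd Flush; mem=93
  op16 P1: store L0 := 79 → I/M/I on L0; bus BusRdX; mem=80
  op17 P0: load  L2 → M/I/I on L2; bus (none); mem=23
  op18 P2: store L2 := 96 → I/I/M on L2; bus BusRdX Flush; mem=73
  op19 P0: load  L2 → S/I/S on L2; bus BusRd Flush; mem=96
  op20 P0: store L2 := 85 → M/I/I on L2; bus BusUpgr; mem=96
  op21 P0: load  L2 → M/I/I on L2; bus (none); mem=96

state = I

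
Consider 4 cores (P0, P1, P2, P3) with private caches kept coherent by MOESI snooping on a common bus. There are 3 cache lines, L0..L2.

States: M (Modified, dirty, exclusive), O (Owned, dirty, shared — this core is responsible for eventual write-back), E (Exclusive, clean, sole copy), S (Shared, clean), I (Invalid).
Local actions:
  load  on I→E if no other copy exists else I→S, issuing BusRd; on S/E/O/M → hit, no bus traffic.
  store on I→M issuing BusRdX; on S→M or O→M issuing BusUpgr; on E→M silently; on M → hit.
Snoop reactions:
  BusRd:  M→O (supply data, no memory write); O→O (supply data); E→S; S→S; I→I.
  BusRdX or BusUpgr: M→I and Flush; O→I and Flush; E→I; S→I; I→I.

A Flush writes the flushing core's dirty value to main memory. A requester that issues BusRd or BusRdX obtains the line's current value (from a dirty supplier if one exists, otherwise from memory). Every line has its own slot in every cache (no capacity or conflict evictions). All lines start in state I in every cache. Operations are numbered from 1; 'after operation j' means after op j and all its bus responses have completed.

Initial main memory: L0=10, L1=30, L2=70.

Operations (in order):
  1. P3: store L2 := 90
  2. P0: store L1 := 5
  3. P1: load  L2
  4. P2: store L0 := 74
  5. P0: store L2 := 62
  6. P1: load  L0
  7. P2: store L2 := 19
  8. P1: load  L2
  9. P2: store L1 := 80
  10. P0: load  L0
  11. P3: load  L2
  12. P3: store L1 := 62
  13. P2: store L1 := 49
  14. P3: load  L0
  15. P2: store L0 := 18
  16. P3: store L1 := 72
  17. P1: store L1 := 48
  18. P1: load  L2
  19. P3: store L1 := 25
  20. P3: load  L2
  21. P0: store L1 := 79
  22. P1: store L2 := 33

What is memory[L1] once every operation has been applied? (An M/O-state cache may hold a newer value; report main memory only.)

step 1: P3: store L2 := 90  ⟶  IIIM  (L2)  txn=BusRdX  M[L2]=70
step 2: P0: store L1 := 5  ⟶  MIII  (L1)  txn=BusRdX  M[L1]=30
step 3: P1: load  L2  ⟶  ISIO  (L2)  txn=BusRd  M[L2]=70
step 4: P2: store L0 := 74  ⟶  IIMI  (L0)  txn=BusRdX  M[L0]=10
step 5: P0: store L2 := 62  ⟶  MIII  (L2)  txn=BusRdX+Flush  M[L2]=90
step 6: P1: load  L0  ⟶  ISOI  (L0)  txn=BusRd  M[L0]=10
step 7: P2: store L2 := 19  ⟶  IIMI  (L2)  txn=BusRdX+Flush  M[L2]=62
step 8: P1: load  L2  ⟶  ISOI  (L2)  txn=BusRd  M[L2]=62
step 9: P2: store L1 := 80  ⟶  IIMI  (L1)  txn=BusRdX+Flush  M[L1]=5
step 10: P0: load  L0  ⟶  SSOI  (L0)  txn=BusRd  M[L0]=10
step 11: P3: load  L2  ⟶  ISOS  (L2)  txn=BusRd  M[L2]=62
step 12: P3: store L1 := 62  ⟶  IIIM  (L1)  txn=BusRdX+Flush  M[L1]=80
step 13: P2: store L1 := 49  ⟶  IIMI  (L1)  txn=BusRdX+Flush  M[L1]=62
step 14: P3: load  L0  ⟶  SSOS  (L0)  txn=BusRd  M[L0]=10
step 15: P2: store L0 := 18  ⟶  IIMI  (L0)  txn=BusUpgr  M[L0]=10
step 16: P3: store L1 := 72  ⟶  IIIM  (L1)  txn=BusRdX+Flush  M[L1]=49
step 17: P1: store L1 := 48  ⟶  IMII  (L1)  txn=BusRdX+Flush  M[L1]=72
step 18: P1: load  L2  ⟶  ISOS  (L2)  txn=∅  M[L2]=62
step 19: P3: store L1 := 25  ⟶  IIIM  (L1)  txn=BusRdX+Flush  M[L1]=48
step 20: P3: load  L2  ⟶  ISOS  (L2)  txn=∅  M[L2]=62
step 21: P0: store L1 := 79  ⟶  MIII  (L1)  txn=BusRdX+Flush  M[L1]=25
step 22: P1: store L2 := 33  ⟶  IMII  (L2)  txn=BusUpgr+Flush  M[L2]=19

memory[L1] = 25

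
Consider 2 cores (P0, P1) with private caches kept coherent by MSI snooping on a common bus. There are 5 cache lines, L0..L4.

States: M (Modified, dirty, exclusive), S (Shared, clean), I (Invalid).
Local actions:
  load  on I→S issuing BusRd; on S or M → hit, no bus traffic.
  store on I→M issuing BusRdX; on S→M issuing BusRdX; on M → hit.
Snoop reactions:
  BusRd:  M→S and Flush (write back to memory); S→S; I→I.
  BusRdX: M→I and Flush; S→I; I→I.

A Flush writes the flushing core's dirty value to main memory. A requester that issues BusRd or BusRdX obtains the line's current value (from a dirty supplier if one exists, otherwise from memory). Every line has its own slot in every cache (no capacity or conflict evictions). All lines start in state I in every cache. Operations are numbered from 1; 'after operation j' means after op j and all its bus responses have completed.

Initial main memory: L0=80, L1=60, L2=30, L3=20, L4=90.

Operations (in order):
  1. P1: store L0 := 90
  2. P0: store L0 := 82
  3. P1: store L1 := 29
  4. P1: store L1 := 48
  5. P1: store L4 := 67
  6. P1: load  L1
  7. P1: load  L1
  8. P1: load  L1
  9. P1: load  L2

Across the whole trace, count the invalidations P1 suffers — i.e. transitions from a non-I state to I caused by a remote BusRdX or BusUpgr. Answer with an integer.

1. P1: store L0 := 90  bus=[BusRdX]  L0: P0=I P1=M  mem[L0]=80
2. P0: store L0 := 82  bus=[BusRdX,Flush]  L0: P0=M P1=I  mem[L0]=90
3. P1: store L1 := 29  bus=[BusRdX]  L1: P0=I P1=M  mem[L1]=60
4. P1: store L1 := 48  bus=[-]  L1: P0=I P1=M  mem[L1]=60
5. P1: store L4 := 67  bus=[BusRdX]  L4: P0=I P1=M  mem[L4]=90
6. P1: load  L1  bus=[-]  L1: P0=I P1=M  mem[L1]=60
7. P1: load  L1  bus=[-]  L1: P0=I P1=M  mem[L1]=60
8. P1: load  L1  bus=[-]  L1: P0=I P1=M  mem[L1]=60
9. P1: load  L2  bus=[BusRd]  L2: P0=I P1=S  mem[L2]=30

invalidations = 1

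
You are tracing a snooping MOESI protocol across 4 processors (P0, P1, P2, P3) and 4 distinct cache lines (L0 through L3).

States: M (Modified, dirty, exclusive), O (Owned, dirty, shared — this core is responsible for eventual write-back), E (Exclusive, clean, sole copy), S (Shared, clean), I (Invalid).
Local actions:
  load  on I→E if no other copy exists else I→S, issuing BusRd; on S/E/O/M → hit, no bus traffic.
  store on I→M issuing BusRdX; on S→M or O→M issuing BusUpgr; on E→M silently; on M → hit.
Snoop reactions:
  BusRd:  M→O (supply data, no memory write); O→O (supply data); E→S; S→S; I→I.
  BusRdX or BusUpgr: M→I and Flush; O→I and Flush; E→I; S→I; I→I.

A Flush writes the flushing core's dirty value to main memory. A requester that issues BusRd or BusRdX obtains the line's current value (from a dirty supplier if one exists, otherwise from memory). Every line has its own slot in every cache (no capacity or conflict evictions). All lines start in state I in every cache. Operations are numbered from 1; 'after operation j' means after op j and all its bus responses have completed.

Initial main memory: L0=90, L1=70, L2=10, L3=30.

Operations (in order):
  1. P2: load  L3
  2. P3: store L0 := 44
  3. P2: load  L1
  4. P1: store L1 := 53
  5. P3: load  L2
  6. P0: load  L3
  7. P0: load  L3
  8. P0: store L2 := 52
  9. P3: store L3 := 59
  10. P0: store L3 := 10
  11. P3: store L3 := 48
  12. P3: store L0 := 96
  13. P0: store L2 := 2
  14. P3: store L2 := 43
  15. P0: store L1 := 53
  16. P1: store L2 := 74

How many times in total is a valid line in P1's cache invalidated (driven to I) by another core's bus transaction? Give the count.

invalidations = 1

step 1: P2: load  L3  ⟶  IIEI  (L3)  txn=BusRd  M[L3]=30
step 2: P3: store L0 := 44  ⟶  IIIM  (L0)  txn=BusRdX  M[L0]=90
step 3: P2: load  L1  ⟶  IIEI  (L1)  txn=BusRd  M[L1]=70
step 4: P1: store L1 := 53  ⟶  IMII  (L1)  txn=BusRdX  M[L1]=70
step 5: P3: load  L2  ⟶  IIIE  (L2)  txn=BusRd  M[L2]=10
step 6: P0: load  L3  ⟶  SISI  (L3)  txn=BusRd  M[L3]=30
step 7: P0: load  L3  ⟶  SISI  (L3)  txn=∅  M[L3]=30
step 8: P0: store L2 := 52  ⟶  MIII  (L2)  txn=BusRdX  M[L2]=10
step 9: P3: store L3 := 59  ⟶  IIIM  (L3)  txn=BusRdX  M[L3]=30
step 10: P0: store L3 := 10  ⟶  MIII  (L3)  txn=BusRdX+Flush  M[L3]=59
step 11: P3: store L3 := 48  ⟶  IIIM  (L3)  txn=BusRdX+Flush  M[L3]=10
step 12: P3: store L0 := 96  ⟶  IIIM  (L0)  txn=∅  M[L0]=90
step 13: P0: store L2 := 2  ⟶  MIII  (L2)  txn=∅  M[L2]=10
step 14: P3: store L2 := 43  ⟶  IIIM  (L2)  txn=BusRdX+Flush  M[L2]=2
step 15: P0: store L1 := 53  ⟶  MIII  (L1)  txn=BusRdX+Flush  M[L1]=53
step 16: P1: store L2 := 74  ⟶  IMII  (L2)  txn=BusRdX+Flush  M[L2]=43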